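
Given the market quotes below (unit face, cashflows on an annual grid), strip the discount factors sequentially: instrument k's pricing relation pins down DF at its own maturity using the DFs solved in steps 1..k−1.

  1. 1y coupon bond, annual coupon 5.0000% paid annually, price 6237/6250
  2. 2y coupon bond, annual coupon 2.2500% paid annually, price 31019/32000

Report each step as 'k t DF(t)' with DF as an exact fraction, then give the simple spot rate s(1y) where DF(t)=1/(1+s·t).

step 1 [1y] bond c/1=1/20: DF=(6237/6250 − 1/20·(0))/(1+1/20) = 594/625 ≈ 0.950400
step 2 [2y] bond c/1=9/400: DF=(31019/32000 − 9/400·(0.950400))/(1+9/400) = 9271/10000 ≈ 0.927100

1 1 594/625
2 2 9271/10000
s(1y) = (1/(594/625) − 1)/(1) = 31/594 ≈ 5.2189%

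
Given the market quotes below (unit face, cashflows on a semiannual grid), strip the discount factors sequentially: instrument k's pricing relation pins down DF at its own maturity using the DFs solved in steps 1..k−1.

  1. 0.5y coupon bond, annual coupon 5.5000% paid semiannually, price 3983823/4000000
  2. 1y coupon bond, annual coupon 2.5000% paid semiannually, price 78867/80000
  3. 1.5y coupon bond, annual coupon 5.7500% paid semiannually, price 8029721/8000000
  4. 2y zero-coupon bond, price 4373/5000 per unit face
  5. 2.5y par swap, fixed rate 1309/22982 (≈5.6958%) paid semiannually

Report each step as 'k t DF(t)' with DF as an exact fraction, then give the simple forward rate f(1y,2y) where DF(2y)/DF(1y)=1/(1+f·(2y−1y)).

1 1/2 9693/10000
2 1 9617/10000
3 3/2 9217/10000
4 2 4373/5000
5 5/2 8691/10000
f(1y,2y) = ((9617/10000)/(4373/5000) − 1)/(1) = 871/8746 ≈ 9.9588%

step 1 [0.5y] bond c/2=11/400: DF=(3983823/4000000 − 11/400·(0))/(1+11/400) = 9693/10000 ≈ 0.969300
step 2 [1y] bond c/2=1/80: DF=(78867/80000 − 1/80·(0.969300))/(1+1/80) = 9617/10000 ≈ 0.961700
step 3 [1.5y] bond c/2=23/800: DF=(8029721/8000000 − 23/800·(0.969300+0.961700))/(1+23/800) = 9217/10000 ≈ 0.921700
step 4 [2y] zero: DF = P = 4373/5000 ≈ 0.874600
step 5 [2.5y] swap r/2=1309/45964: DF=(1 − 1309/45964·(0.969300+0.961700+0.921700+0.874600))/(1+1309/45964) = 8691/10000 ≈ 0.869100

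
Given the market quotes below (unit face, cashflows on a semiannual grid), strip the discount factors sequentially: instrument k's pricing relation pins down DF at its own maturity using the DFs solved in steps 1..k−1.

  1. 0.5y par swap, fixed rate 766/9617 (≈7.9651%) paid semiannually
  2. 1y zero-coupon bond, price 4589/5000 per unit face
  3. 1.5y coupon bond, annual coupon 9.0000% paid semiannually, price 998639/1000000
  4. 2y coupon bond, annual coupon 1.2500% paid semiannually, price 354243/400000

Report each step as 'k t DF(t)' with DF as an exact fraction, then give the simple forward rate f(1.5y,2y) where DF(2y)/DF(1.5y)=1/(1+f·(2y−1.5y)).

step 1 [0.5y] swap r/2=383/9617: DF=(1 − 383/9617·(0))/(1+383/9617) = 9617/10000 ≈ 0.961700
step 2 [1y] zero: DF = P = 4589/5000 ≈ 0.917800
step 3 [1.5y] bond c/2=9/200: DF=(998639/1000000 − 9/200·(0.961700+0.917800))/(1+9/200) = 8747/10000 ≈ 0.874700
step 4 [2y] bond c/2=1/160: DF=(354243/400000 − 1/160·(0.961700+0.917800+0.874700))/(1+1/160) = 863/1000 ≈ 0.863000

1 1/2 9617/10000
2 1 4589/5000
3 3/2 8747/10000
4 2 863/1000
f(1.5y,2y) = ((8747/10000)/(863/1000) − 1)/(1/2) = 117/4315 ≈ 2.7115%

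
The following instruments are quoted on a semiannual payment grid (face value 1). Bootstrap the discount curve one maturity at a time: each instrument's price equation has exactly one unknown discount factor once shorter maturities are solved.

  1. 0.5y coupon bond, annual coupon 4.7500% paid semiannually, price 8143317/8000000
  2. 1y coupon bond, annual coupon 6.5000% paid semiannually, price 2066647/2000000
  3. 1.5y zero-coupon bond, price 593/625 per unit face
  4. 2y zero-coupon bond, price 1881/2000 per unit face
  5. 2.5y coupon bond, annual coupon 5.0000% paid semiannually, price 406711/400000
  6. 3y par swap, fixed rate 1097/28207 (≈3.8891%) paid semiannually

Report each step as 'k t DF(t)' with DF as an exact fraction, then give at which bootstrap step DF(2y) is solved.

step 1 [0.5y] bond c/2=19/800: DF=(8143317/8000000 − 19/800·(0))/(1+19/800) = 9943/10000 ≈ 0.994300
step 2 [1y] bond c/2=13/400: DF=(2066647/2000000 − 13/400·(0.994300))/(1+13/400) = 1939/2000 ≈ 0.969500
step 3 [1.5y] zero: DF = P = 593/625 ≈ 0.948800
step 4 [2y] zero: DF = P = 1881/2000 ≈ 0.940500
step 5 [2.5y] bond c/2=1/40: DF=(406711/400000 − 1/40·(0.994300+0.969500+0.948800+0.940500))/(1+1/40) = 449/500 ≈ 0.898000
step 6 [3y] swap r/2=1097/56414: DF=(1 − 1097/56414·(0.994300+0.969500+0.948800+0.940500+0.898000))/(1+1097/56414) = 8903/10000 ≈ 0.890300

1 1/2 9943/10000
2 1 1939/2000
3 3/2 593/625
4 2 1881/2000
5 5/2 449/500
6 3 8903/10000
DF(2y) is solved at step 4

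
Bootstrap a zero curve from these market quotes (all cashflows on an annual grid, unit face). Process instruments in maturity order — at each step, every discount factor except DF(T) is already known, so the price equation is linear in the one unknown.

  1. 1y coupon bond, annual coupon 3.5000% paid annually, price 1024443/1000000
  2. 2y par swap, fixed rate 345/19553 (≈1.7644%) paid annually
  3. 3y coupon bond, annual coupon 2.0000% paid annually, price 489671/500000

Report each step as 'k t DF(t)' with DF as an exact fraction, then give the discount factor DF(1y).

step 1 [1y] bond c/1=7/200: DF=(1024443/1000000 − 7/200·(0))/(1+7/200) = 4949/5000 ≈ 0.989800
step 2 [2y] swap r/1=345/19553: DF=(1 − 345/19553·(0.989800))/(1+345/19553) = 1931/2000 ≈ 0.965500
step 3 [3y] bond c/1=1/50: DF=(489671/500000 − 1/50·(0.989800+0.965500))/(1+1/50) = 4609/5000 ≈ 0.921800

1 1 4949/5000
2 2 1931/2000
3 3 4609/5000
DF(1y) = 4949/5000 ≈ 0.989800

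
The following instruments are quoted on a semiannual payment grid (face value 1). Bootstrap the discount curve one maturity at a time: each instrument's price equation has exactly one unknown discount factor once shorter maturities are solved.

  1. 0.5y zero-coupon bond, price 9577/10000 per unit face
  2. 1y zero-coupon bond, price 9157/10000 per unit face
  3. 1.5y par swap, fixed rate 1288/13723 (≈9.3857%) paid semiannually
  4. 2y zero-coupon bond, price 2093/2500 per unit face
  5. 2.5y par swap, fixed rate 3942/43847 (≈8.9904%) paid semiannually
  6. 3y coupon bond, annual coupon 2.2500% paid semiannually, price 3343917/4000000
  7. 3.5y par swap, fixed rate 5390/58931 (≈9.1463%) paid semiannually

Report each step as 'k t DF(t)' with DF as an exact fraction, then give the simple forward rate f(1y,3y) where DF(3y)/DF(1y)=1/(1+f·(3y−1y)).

step 1 [0.5y] zero: DF = P = 9577/10000 ≈ 0.957700
step 2 [1y] zero: DF = P = 9157/10000 ≈ 0.915700
step 3 [1.5y] swap r/2=644/13723: DF=(1 − 644/13723·(0.957700+0.915700))/(1+644/13723) = 1089/1250 ≈ 0.871200
step 4 [2y] zero: DF = P = 2093/2500 ≈ 0.837200
step 5 [2.5y] swap r/2=1971/43847: DF=(1 − 1971/43847·(0.957700+0.915700+0.871200+0.837200))/(1+1971/43847) = 8029/10000 ≈ 0.802900
step 6 [3y] bond c/2=9/800: DF=(3343917/4000000 − 9/800·(0.957700+0.915700+0.871200+0.837200+0.802900))/(1+9/800) = 7779/10000 ≈ 0.777900
step 7 [3.5y] swap r/2=2695/58931: DF=(1 − 2695/58931·(0.957700+0.915700+0.871200+0.837200+0.802900+0.777900))/(1+2695/58931) = 1461/2000 ≈ 0.730500

1 1/2 9577/10000
2 1 9157/10000
3 3/2 1089/1250
4 2 2093/2500
5 5/2 8029/10000
6 3 7779/10000
7 7/2 1461/2000
f(1y,3y) = ((9157/10000)/(7779/10000) − 1)/(2) = 689/7779 ≈ 8.8572%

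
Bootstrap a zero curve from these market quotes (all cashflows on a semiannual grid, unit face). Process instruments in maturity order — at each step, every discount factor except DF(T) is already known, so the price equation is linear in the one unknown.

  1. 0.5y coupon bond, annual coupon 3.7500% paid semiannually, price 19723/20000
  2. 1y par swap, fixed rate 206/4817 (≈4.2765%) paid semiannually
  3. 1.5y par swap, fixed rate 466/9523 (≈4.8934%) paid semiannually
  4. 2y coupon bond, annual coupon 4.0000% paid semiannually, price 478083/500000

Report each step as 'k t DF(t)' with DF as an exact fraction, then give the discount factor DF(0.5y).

step 1 [0.5y] bond c/2=3/160: DF=(19723/20000 − 3/160·(0))/(1+3/160) = 121/125 ≈ 0.968000
step 2 [1y] swap r/2=103/4817: DF=(1 − 103/4817·(0.968000))/(1+103/4817) = 2397/2500 ≈ 0.958800
step 3 [1.5y] swap r/2=233/9523: DF=(1 − 233/9523·(0.968000+0.958800))/(1+233/9523) = 9301/10000 ≈ 0.930100
step 4 [2y] bond c/2=1/50: DF=(478083/500000 − 1/50·(0.968000+0.958800+0.930100))/(1+1/50) = 4407/5000 ≈ 0.881400

1 1/2 121/125
2 1 2397/2500
3 3/2 9301/10000
4 2 4407/5000
DF(0.5y) = 121/125 ≈ 0.968000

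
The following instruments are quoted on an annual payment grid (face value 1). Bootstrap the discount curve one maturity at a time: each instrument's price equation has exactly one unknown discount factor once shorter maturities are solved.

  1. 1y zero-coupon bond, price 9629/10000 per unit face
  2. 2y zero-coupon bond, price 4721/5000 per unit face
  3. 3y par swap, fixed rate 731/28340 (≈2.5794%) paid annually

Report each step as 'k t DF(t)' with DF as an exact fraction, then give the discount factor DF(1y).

step 1 [1y] zero: DF = P = 9629/10000 ≈ 0.962900
step 2 [2y] zero: DF = P = 4721/5000 ≈ 0.944200
step 3 [3y] swap r/1=731/28340: DF=(1 − 731/28340·(0.962900+0.944200))/(1+731/28340) = 9269/10000 ≈ 0.926900

1 1 9629/10000
2 2 4721/5000
3 3 9269/10000
DF(1y) = 9629/10000 ≈ 0.962900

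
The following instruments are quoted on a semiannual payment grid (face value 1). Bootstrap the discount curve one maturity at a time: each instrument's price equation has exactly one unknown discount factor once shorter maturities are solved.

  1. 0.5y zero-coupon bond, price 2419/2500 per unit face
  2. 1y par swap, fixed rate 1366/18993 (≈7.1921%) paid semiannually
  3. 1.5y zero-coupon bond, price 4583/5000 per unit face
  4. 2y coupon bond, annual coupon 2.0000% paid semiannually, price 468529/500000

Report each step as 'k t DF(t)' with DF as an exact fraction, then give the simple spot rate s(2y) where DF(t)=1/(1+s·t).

step 1 [0.5y] zero: DF = P = 2419/2500 ≈ 0.967600
step 2 [1y] swap r/2=683/18993: DF=(1 − 683/18993·(0.967600))/(1+683/18993) = 9317/10000 ≈ 0.931700
step 3 [1.5y] zero: DF = P = 4583/5000 ≈ 0.916600
step 4 [2y] bond c/2=1/100: DF=(468529/500000 − 1/100·(0.967600+0.931700+0.916600))/(1+1/100) = 8999/10000 ≈ 0.899900

1 1/2 2419/2500
2 1 9317/10000
3 3/2 4583/5000
4 2 8999/10000
s(2y) = (1/(8999/10000) − 1)/(2) = 1001/17998 ≈ 5.5617%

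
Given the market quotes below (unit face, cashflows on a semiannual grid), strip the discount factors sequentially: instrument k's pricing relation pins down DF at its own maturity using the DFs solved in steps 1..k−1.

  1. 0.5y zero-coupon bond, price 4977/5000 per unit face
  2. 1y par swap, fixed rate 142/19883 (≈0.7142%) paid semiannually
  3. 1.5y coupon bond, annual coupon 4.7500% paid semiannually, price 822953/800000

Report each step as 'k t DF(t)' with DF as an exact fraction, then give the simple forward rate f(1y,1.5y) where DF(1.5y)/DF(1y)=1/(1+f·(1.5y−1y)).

step 1 [0.5y] zero: DF = P = 4977/5000 ≈ 0.995400
step 2 [1y] swap r/2=71/19883: DF=(1 − 71/19883·(0.995400))/(1+71/19883) = 9929/10000 ≈ 0.992900
step 3 [1.5y] bond c/2=19/800: DF=(822953/800000 − 19/800·(0.995400+0.992900))/(1+19/800) = 9587/10000 ≈ 0.958700

1 1/2 4977/5000
2 1 9929/10000
3 3/2 9587/10000
f(1y,1.5y) = ((9929/10000)/(9587/10000) − 1)/(1/2) = 684/9587 ≈ 7.1347%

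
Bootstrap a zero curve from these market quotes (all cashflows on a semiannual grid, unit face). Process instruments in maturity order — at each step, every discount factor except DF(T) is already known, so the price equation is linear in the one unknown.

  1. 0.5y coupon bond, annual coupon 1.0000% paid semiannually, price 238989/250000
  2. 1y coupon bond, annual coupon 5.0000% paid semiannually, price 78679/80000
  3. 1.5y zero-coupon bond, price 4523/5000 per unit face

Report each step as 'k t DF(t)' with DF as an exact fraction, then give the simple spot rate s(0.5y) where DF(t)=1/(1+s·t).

1 1/2 1189/1250
2 1 9363/10000
3 3/2 4523/5000
s(0.5y) = (1/(1189/1250) − 1)/(1/2) = 122/1189 ≈ 10.2607%

step 1 [0.5y] bond c/2=1/200: DF=(238989/250000 − 1/200·(0))/(1+1/200) = 1189/1250 ≈ 0.951200
step 2 [1y] bond c/2=1/40: DF=(78679/80000 − 1/40·(0.951200))/(1+1/40) = 9363/10000 ≈ 0.936300
step 3 [1.5y] zero: DF = P = 4523/5000 ≈ 0.904600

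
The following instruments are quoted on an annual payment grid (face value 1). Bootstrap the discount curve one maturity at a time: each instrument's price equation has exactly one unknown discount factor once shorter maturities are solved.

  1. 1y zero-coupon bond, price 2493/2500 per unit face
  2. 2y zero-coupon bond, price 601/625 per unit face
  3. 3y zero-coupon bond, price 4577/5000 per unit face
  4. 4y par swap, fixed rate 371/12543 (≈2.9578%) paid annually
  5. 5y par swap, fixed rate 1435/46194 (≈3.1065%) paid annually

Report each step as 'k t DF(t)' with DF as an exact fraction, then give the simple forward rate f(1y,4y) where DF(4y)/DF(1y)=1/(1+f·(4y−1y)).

1 1 2493/2500
2 2 601/625
3 3 4577/5000
4 4 8887/10000
5 5 1713/2000
f(1y,4y) = ((2493/2500)/(8887/10000) − 1)/(3) = 1085/26661 ≈ 4.0696%

step 1 [1y] zero: DF = P = 2493/2500 ≈ 0.997200
step 2 [2y] zero: DF = P = 601/625 ≈ 0.961600
step 3 [3y] zero: DF = P = 4577/5000 ≈ 0.915400
step 4 [4y] swap r/1=371/12543: DF=(1 − 371/12543·(0.997200+0.961600+0.915400))/(1+371/12543) = 8887/10000 ≈ 0.888700
step 5 [5y] swap r/1=1435/46194: DF=(1 − 1435/46194·(0.997200+0.961600+0.915400+0.888700))/(1+1435/46194) = 1713/2000 ≈ 0.856500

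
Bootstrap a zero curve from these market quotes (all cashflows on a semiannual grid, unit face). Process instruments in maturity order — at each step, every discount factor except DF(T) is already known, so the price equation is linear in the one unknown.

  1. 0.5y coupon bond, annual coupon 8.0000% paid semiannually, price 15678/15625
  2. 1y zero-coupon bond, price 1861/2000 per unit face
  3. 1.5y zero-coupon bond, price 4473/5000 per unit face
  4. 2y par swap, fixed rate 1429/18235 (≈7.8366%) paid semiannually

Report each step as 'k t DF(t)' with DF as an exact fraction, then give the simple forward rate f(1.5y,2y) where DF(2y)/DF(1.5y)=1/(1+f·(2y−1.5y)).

step 1 [0.5y] bond c/2=1/25: DF=(15678/15625 − 1/25·(0))/(1+1/25) = 603/625 ≈ 0.964800
step 2 [1y] zero: DF = P = 1861/2000 ≈ 0.930500
step 3 [1.5y] zero: DF = P = 4473/5000 ≈ 0.894600
step 4 [2y] swap r/2=1429/36470: DF=(1 − 1429/36470·(0.964800+0.930500+0.894600))/(1+1429/36470) = 8571/10000 ≈ 0.857100

1 1/2 603/625
2 1 1861/2000
3 3/2 4473/5000
4 2 8571/10000
f(1.5y,2y) = ((4473/5000)/(8571/10000) − 1)/(1/2) = 250/2857 ≈ 8.7504%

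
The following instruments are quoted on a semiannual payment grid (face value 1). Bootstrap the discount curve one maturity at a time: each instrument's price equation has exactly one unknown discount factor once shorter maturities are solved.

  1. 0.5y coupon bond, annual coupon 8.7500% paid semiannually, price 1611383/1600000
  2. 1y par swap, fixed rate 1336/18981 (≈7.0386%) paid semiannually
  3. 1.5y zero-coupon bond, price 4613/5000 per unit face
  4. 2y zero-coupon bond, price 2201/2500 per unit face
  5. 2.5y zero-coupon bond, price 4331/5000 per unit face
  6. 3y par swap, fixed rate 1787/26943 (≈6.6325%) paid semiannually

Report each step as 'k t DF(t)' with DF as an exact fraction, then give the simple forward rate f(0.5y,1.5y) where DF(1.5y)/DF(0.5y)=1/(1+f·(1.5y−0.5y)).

step 1 [0.5y] bond c/2=7/160: DF=(1611383/1600000 − 7/160·(0))/(1+7/160) = 9649/10000 ≈ 0.964900
step 2 [1y] swap r/2=668/18981: DF=(1 − 668/18981·(0.964900))/(1+668/18981) = 2333/2500 ≈ 0.933200
step 3 [1.5y] zero: DF = P = 4613/5000 ≈ 0.922600
step 4 [2y] zero: DF = P = 2201/2500 ≈ 0.880400
step 5 [2.5y] zero: DF = P = 4331/5000 ≈ 0.866200
step 6 [3y] swap r/2=1787/53886: DF=(1 − 1787/53886·(0.964900+0.933200+0.922600+0.880400+0.866200))/(1+1787/53886) = 8213/10000 ≈ 0.821300

1 1/2 9649/10000
2 1 2333/2500
3 3/2 4613/5000
4 2 2201/2500
5 5/2 4331/5000
6 3 8213/10000
f(0.5y,1.5y) = ((9649/10000)/(4613/5000) − 1)/(1) = 423/9226 ≈ 4.5849%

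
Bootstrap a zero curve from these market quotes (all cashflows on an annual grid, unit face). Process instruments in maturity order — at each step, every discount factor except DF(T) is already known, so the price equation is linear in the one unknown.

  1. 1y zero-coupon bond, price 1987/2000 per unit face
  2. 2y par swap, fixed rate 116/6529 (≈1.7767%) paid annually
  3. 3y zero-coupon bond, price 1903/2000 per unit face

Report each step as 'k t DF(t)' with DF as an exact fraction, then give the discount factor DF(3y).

step 1 [1y] zero: DF = P = 1987/2000 ≈ 0.993500
step 2 [2y] swap r/1=116/6529: DF=(1 − 116/6529·(0.993500))/(1+116/6529) = 2413/2500 ≈ 0.965200
step 3 [3y] zero: DF = P = 1903/2000 ≈ 0.951500

1 1 1987/2000
2 2 2413/2500
3 3 1903/2000
DF(3y) = 1903/2000 ≈ 0.951500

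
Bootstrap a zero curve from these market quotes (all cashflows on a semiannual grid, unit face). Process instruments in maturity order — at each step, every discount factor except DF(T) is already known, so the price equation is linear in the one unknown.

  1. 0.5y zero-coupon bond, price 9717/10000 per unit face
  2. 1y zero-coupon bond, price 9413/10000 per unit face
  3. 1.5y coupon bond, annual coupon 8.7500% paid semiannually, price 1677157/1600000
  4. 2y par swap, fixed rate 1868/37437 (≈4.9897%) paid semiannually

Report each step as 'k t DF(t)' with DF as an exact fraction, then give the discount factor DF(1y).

1 1/2 9717/10000
2 1 9413/10000
3 3/2 9241/10000
4 2 4533/5000
DF(1y) = 9413/10000 ≈ 0.941300

step 1 [0.5y] zero: DF = P = 9717/10000 ≈ 0.971700
step 2 [1y] zero: DF = P = 9413/10000 ≈ 0.941300
step 3 [1.5y] bond c/2=7/160: DF=(1677157/1600000 − 7/160·(0.971700+0.941300))/(1+7/160) = 9241/10000 ≈ 0.924100
step 4 [2y] swap r/2=934/37437: DF=(1 − 934/37437·(0.971700+0.941300+0.924100))/(1+934/37437) = 4533/5000 ≈ 0.906600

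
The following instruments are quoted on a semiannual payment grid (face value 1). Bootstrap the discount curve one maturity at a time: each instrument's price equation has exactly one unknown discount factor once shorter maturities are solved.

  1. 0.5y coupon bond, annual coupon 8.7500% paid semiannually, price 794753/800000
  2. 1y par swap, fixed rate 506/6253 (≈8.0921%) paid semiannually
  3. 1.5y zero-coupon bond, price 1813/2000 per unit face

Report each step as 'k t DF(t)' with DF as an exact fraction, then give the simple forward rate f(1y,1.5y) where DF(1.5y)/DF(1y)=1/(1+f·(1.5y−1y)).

1 1/2 4759/5000
2 1 9241/10000
3 3/2 1813/2000
f(1y,1.5y) = ((9241/10000)/(1813/2000) − 1)/(1/2) = 352/9065 ≈ 3.8831%

step 1 [0.5y] bond c/2=7/160: DF=(794753/800000 − 7/160·(0))/(1+7/160) = 4759/5000 ≈ 0.951800
step 2 [1y] swap r/2=253/6253: DF=(1 − 253/6253·(0.951800))/(1+253/6253) = 9241/10000 ≈ 0.924100
step 3 [1.5y] zero: DF = P = 1813/2000 ≈ 0.906500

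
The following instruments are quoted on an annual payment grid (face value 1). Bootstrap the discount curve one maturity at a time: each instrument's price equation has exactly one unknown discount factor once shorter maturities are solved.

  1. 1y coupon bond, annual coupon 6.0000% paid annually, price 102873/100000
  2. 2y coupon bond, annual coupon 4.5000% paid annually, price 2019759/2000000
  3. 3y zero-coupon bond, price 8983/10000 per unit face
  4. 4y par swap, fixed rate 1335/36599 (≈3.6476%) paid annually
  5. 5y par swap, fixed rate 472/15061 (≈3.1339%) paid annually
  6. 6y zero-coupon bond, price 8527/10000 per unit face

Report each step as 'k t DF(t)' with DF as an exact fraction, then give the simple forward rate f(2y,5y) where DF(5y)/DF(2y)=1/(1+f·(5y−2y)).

1 1 1941/2000
2 2 4623/5000
3 3 8983/10000
4 4 1733/2000
5 5 1073/1250
6 6 8527/10000
f(2y,5y) = ((4623/5000)/(1073/1250) − 1)/(3) = 331/12876 ≈ 2.5707%

step 1 [1y] bond c/1=3/50: DF=(102873/100000 − 3/50·(0))/(1+3/50) = 1941/2000 ≈ 0.970500
step 2 [2y] bond c/1=9/200: DF=(2019759/2000000 − 9/200·(0.970500))/(1+9/200) = 4623/5000 ≈ 0.924600
step 3 [3y] zero: DF = P = 8983/10000 ≈ 0.898300
step 4 [4y] swap r/1=1335/36599: DF=(1 − 1335/36599·(0.970500+0.924600+0.898300))/(1+1335/36599) = 1733/2000 ≈ 0.866500
step 5 [5y] swap r/1=472/15061: DF=(1 − 472/15061·(0.970500+0.924600+0.898300+0.866500))/(1+472/15061) = 1073/1250 ≈ 0.858400
step 6 [6y] zero: DF = P = 8527/10000 ≈ 0.852700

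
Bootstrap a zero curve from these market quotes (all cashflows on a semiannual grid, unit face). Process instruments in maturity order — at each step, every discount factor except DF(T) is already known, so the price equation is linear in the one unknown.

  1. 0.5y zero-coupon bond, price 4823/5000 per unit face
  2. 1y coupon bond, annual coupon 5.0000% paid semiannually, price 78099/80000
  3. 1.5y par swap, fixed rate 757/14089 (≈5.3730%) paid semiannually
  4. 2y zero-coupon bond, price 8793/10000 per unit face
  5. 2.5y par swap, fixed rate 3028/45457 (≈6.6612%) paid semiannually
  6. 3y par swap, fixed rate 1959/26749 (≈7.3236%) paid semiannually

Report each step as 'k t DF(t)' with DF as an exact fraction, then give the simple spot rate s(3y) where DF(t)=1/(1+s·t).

step 1 [0.5y] zero: DF = P = 4823/5000 ≈ 0.964600
step 2 [1y] bond c/2=1/40: DF=(78099/80000 − 1/40·(0.964600))/(1+1/40) = 9289/10000 ≈ 0.928900
step 3 [1.5y] swap r/2=757/28178: DF=(1 − 757/28178·(0.964600+0.928900))/(1+757/28178) = 9243/10000 ≈ 0.924300
step 4 [2y] zero: DF = P = 8793/10000 ≈ 0.879300
step 5 [2.5y] swap r/2=1514/45457: DF=(1 − 1514/45457·(0.964600+0.928900+0.924300+0.879300))/(1+1514/45457) = 4243/5000 ≈ 0.848600
step 6 [3y] swap r/2=1959/53498: DF=(1 − 1959/53498·(0.964600+0.928900+0.924300+0.879300+0.848600))/(1+1959/53498) = 8041/10000 ≈ 0.804100

1 1/2 4823/5000
2 1 9289/10000
3 3/2 9243/10000
4 2 8793/10000
5 5/2 4243/5000
6 3 8041/10000
s(3y) = (1/(8041/10000) − 1)/(3) = 653/8041 ≈ 8.1209%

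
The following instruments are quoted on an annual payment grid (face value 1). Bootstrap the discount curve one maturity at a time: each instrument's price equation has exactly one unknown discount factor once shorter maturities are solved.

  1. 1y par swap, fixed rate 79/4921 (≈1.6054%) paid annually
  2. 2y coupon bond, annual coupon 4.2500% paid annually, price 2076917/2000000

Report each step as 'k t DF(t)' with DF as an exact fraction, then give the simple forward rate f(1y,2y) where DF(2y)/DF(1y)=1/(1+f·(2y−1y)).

1 1 4921/5000
2 2 239/250
f(1y,2y) = ((4921/5000)/(239/250) − 1)/(1) = 141/4780 ≈ 2.9498%

step 1 [1y] swap r/1=79/4921: DF=(1 − 79/4921·(0))/(1+79/4921) = 4921/5000 ≈ 0.984200
step 2 [2y] bond c/1=17/400: DF=(2076917/2000000 − 17/400·(0.984200))/(1+17/400) = 239/250 ≈ 0.956000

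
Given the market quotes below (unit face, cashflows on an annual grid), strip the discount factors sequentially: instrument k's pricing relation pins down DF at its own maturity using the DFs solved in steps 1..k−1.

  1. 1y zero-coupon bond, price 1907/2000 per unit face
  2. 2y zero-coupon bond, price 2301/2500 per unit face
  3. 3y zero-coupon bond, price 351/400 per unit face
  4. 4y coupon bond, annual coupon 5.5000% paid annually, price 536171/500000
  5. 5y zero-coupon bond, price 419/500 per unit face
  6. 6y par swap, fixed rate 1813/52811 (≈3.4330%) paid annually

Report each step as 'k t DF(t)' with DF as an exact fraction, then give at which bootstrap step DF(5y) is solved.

step 1 [1y] zero: DF = P = 1907/2000 ≈ 0.953500
step 2 [2y] zero: DF = P = 2301/2500 ≈ 0.920400
step 3 [3y] zero: DF = P = 351/400 ≈ 0.877500
step 4 [4y] bond c/1=11/200: DF=(536171/500000 − 11/200·(0.953500+0.920400+0.877500))/(1+11/200) = 873/1000 ≈ 0.873000
step 5 [5y] zero: DF = P = 419/500 ≈ 0.838000
step 6 [6y] swap r/1=1813/52811: DF=(1 − 1813/52811·(0.953500+0.920400+0.877500+0.873000+0.838000))/(1+1813/52811) = 8187/10000 ≈ 0.818700

1 1 1907/2000
2 2 2301/2500
3 3 351/400
4 4 873/1000
5 5 419/500
6 6 8187/10000
DF(5y) is solved at step 5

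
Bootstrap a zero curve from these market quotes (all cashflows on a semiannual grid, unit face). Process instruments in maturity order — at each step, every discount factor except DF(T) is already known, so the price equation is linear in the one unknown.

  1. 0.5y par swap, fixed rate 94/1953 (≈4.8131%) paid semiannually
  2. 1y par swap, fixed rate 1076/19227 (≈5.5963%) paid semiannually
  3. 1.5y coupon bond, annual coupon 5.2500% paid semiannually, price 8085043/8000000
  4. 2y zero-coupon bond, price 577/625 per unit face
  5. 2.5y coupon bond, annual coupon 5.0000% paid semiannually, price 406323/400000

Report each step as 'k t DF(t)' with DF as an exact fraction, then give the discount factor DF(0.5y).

step 1 [0.5y] swap r/2=47/1953: DF=(1 − 47/1953·(0))/(1+47/1953) = 1953/2000 ≈ 0.976500
step 2 [1y] swap r/2=538/19227: DF=(1 − 538/19227·(0.976500))/(1+538/19227) = 4731/5000 ≈ 0.946200
step 3 [1.5y] bond c/2=21/800: DF=(8085043/8000000 − 21/800·(0.976500+0.946200))/(1+21/800) = 2339/2500 ≈ 0.935600
step 4 [2y] zero: DF = P = 577/625 ≈ 0.923200
step 5 [2.5y] bond c/2=1/40: DF=(406323/400000 − 1/40·(0.976500+0.946200+0.935600+0.923200))/(1+1/40) = 2247/2500 ≈ 0.898800

1 1/2 1953/2000
2 1 4731/5000
3 3/2 2339/2500
4 2 577/625
5 5/2 2247/2500
DF(0.5y) = 1953/2000 ≈ 0.976500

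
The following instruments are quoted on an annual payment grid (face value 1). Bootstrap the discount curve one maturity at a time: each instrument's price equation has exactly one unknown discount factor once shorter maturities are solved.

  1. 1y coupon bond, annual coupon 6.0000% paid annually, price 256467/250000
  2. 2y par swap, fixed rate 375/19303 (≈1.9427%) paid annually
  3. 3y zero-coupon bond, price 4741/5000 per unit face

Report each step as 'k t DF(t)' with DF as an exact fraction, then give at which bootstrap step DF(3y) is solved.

1 1 4839/5000
2 2 77/80
3 3 4741/5000
DF(3y) is solved at step 3

step 1 [1y] bond c/1=3/50: DF=(256467/250000 − 3/50·(0))/(1+3/50) = 4839/5000 ≈ 0.967800
step 2 [2y] swap r/1=375/19303: DF=(1 − 375/19303·(0.967800))/(1+375/19303) = 77/80 ≈ 0.962500
step 3 [3y] zero: DF = P = 4741/5000 ≈ 0.948200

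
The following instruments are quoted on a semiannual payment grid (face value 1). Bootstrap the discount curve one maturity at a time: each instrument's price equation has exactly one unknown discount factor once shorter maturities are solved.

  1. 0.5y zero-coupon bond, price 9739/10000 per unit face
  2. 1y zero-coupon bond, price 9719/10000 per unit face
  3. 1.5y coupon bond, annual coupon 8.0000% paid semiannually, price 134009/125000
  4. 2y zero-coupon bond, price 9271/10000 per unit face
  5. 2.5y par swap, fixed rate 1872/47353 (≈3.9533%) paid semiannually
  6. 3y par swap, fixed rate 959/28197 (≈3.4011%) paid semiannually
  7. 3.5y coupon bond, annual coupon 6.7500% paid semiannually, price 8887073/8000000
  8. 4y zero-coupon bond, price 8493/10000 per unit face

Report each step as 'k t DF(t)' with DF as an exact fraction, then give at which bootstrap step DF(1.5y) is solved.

1 1/2 9739/10000
2 1 9719/10000
3 3/2 239/250
4 2 9271/10000
5 5/2 1133/1250
6 3 9041/10000
7 7/2 1781/2000
8 4 8493/10000
DF(1.5y) is solved at step 3

step 1 [0.5y] zero: DF = P = 9739/10000 ≈ 0.973900
step 2 [1y] zero: DF = P = 9719/10000 ≈ 0.971900
step 3 [1.5y] bond c/2=1/25: DF=(134009/125000 − 1/25·(0.973900+0.971900))/(1+1/25) = 239/250 ≈ 0.956000
step 4 [2y] zero: DF = P = 9271/10000 ≈ 0.927100
step 5 [2.5y] swap r/2=936/47353: DF=(1 − 936/47353·(0.973900+0.971900+0.956000+0.927100))/(1+936/47353) = 1133/1250 ≈ 0.906400
step 6 [3y] swap r/2=959/56394: DF=(1 − 959/56394·(0.973900+0.971900+0.956000+0.927100+0.906400))/(1+959/56394) = 9041/10000 ≈ 0.904100
step 7 [3.5y] bond c/2=27/800: DF=(8887073/8000000 − 27/800·(0.973900+0.971900+0.956000+0.927100+0.906400+0.904100))/(1+27/800) = 1781/2000 ≈ 0.890500
step 8 [4y] zero: DF = P = 8493/10000 ≈ 0.849300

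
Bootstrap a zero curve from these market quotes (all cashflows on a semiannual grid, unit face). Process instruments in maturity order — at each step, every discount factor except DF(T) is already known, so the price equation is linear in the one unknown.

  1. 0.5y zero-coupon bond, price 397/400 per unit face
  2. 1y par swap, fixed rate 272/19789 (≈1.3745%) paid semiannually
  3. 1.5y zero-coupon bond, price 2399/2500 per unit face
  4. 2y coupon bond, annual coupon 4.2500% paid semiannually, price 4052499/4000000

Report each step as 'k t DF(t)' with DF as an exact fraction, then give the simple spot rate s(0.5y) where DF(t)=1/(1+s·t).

step 1 [0.5y] zero: DF = P = 397/400 ≈ 0.992500
step 2 [1y] swap r/2=136/19789: DF=(1 − 136/19789·(0.992500))/(1+136/19789) = 1233/1250 ≈ 0.986400
step 3 [1.5y] zero: DF = P = 2399/2500 ≈ 0.959600
step 4 [2y] bond c/2=17/800: DF=(4052499/4000000 − 17/800·(0.992500+0.986400+0.959600))/(1+17/800) = 9309/10000 ≈ 0.930900

1 1/2 397/400
2 1 1233/1250
3 3/2 2399/2500
4 2 9309/10000
s(0.5y) = (1/(397/400) − 1)/(1/2) = 6/397 ≈ 1.5113%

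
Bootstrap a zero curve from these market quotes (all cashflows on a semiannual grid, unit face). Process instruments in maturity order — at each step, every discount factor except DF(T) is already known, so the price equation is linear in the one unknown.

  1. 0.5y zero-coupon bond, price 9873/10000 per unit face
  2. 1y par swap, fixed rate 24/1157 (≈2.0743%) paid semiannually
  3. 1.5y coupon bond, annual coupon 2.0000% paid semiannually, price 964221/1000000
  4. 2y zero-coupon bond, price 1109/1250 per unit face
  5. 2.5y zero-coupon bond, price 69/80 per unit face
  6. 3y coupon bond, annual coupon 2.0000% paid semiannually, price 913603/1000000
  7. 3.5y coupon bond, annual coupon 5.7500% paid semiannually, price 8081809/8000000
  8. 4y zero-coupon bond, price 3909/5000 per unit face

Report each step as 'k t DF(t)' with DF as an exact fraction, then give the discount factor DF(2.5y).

step 1 [0.5y] zero: DF = P = 9873/10000 ≈ 0.987300
step 2 [1y] swap r/2=12/1157: DF=(1 − 12/1157·(0.987300))/(1+12/1157) = 2449/2500 ≈ 0.979600
step 3 [1.5y] bond c/2=1/100: DF=(964221/1000000 − 1/100·(0.987300+0.979600))/(1+1/100) = 1169/1250 ≈ 0.935200
step 4 [2y] zero: DF = P = 1109/1250 ≈ 0.887200
step 5 [2.5y] zero: DF = P = 69/80 ≈ 0.862500
step 6 [3y] bond c/2=1/100: DF=(913603/1000000 − 1/100·(0.987300+0.979600+0.935200+0.887200+0.862500))/(1+1/100) = 1717/2000 ≈ 0.858500
step 7 [3.5y] bond c/2=23/800: DF=(8081809/8000000 − 23/800·(0.987300+0.979600+0.935200+0.887200+0.862500+0.858500))/(1+23/800) = 207/250 ≈ 0.828000
step 8 [4y] zero: DF = P = 3909/5000 ≈ 0.781800

1 1/2 9873/10000
2 1 2449/2500
3 3/2 1169/1250
4 2 1109/1250
5 5/2 69/80
6 3 1717/2000
7 7/2 207/250
8 4 3909/5000
DF(2.5y) = 69/80 ≈ 0.862500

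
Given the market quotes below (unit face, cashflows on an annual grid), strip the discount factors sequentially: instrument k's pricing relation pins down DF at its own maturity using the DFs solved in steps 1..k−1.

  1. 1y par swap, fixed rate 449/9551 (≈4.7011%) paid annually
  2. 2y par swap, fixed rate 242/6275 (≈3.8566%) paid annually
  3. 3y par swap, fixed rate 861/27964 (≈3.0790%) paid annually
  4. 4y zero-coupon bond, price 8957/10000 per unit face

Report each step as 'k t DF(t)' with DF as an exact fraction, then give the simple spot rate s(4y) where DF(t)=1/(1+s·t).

step 1 [1y] swap r/1=449/9551: DF=(1 − 449/9551·(0))/(1+449/9551) = 9551/10000 ≈ 0.955100
step 2 [2y] swap r/1=242/6275: DF=(1 − 242/6275·(0.955100))/(1+242/6275) = 4637/5000 ≈ 0.927400
step 3 [3y] swap r/1=861/27964: DF=(1 − 861/27964·(0.955100+0.927400))/(1+861/27964) = 9139/10000 ≈ 0.913900
step 4 [4y] zero: DF = P = 8957/10000 ≈ 0.895700

1 1 9551/10000
2 2 4637/5000
3 3 9139/10000
4 4 8957/10000
s(4y) = (1/(8957/10000) − 1)/(4) = 1043/35828 ≈ 2.9111%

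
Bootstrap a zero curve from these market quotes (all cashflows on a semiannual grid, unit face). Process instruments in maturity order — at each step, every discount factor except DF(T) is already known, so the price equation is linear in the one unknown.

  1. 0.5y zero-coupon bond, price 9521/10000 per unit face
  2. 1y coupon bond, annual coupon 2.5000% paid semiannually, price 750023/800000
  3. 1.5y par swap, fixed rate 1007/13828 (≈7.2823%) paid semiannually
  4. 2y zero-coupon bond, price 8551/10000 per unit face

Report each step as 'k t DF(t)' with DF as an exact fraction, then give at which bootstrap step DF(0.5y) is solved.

1 1/2 9521/10000
2 1 4571/5000
3 3/2 8993/10000
4 2 8551/10000
DF(0.5y) is solved at step 1

step 1 [0.5y] zero: DF = P = 9521/10000 ≈ 0.952100
step 2 [1y] bond c/2=1/80: DF=(750023/800000 − 1/80·(0.952100))/(1+1/80) = 4571/5000 ≈ 0.914200
step 3 [1.5y] swap r/2=1007/27656: DF=(1 − 1007/27656·(0.952100+0.914200))/(1+1007/27656) = 8993/10000 ≈ 0.899300
step 4 [2y] zero: DF = P = 8551/10000 ≈ 0.855100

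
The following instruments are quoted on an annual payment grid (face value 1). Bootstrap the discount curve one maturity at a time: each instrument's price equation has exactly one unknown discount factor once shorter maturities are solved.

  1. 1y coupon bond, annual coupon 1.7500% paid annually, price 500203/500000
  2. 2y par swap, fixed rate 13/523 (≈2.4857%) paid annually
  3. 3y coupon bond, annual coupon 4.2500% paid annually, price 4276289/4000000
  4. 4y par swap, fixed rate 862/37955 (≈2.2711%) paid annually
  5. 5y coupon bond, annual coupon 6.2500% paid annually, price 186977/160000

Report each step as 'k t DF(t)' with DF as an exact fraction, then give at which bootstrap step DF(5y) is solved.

1 1 1229/1250
2 2 9519/10000
3 3 4733/5000
4 4 4569/5000
5 5 4383/5000
DF(5y) is solved at step 5

step 1 [1y] bond c/1=7/400: DF=(500203/500000 − 7/400·(0))/(1+7/400) = 1229/1250 ≈ 0.983200
step 2 [2y] swap r/1=13/523: DF=(1 − 13/523·(0.983200))/(1+13/523) = 9519/10000 ≈ 0.951900
step 3 [3y] bond c/1=17/400: DF=(4276289/4000000 − 17/400·(0.983200+0.951900))/(1+17/400) = 4733/5000 ≈ 0.946600
step 4 [4y] swap r/1=862/37955: DF=(1 − 862/37955·(0.983200+0.951900+0.946600))/(1+862/37955) = 4569/5000 ≈ 0.913800
step 5 [5y] bond c/1=1/16: DF=(186977/160000 − 1/16·(0.983200+0.951900+0.946600+0.913800))/(1+1/16) = 4383/5000 ≈ 0.876600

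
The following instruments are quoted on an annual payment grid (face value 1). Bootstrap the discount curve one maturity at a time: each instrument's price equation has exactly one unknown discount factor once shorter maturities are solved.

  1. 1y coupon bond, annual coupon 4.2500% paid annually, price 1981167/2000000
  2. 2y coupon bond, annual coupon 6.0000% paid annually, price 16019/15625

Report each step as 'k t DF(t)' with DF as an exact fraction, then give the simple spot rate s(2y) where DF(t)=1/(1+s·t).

step 1 [1y] bond c/1=17/400: DF=(1981167/2000000 − 17/400·(0))/(1+17/400) = 4751/5000 ≈ 0.950200
step 2 [2y] bond c/1=3/50: DF=(16019/15625 − 3/50·(0.950200))/(1+3/50) = 4567/5000 ≈ 0.913400

1 1 4751/5000
2 2 4567/5000
s(2y) = (1/(4567/5000) − 1)/(2) = 433/9134 ≈ 4.7405%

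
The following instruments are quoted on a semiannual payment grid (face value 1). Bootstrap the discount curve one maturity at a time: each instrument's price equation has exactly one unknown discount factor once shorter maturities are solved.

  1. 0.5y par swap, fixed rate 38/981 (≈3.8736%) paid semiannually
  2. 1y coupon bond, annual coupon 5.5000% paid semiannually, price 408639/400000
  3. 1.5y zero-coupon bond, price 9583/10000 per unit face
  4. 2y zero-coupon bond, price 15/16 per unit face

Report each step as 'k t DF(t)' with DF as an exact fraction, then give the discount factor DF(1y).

1 1/2 981/1000
2 1 121/125
3 3/2 9583/10000
4 2 15/16
DF(1y) = 121/125 ≈ 0.968000

step 1 [0.5y] swap r/2=19/981: DF=(1 − 19/981·(0))/(1+19/981) = 981/1000 ≈ 0.981000
step 2 [1y] bond c/2=11/400: DF=(408639/400000 − 11/400·(0.981000))/(1+11/400) = 121/125 ≈ 0.968000
step 3 [1.5y] zero: DF = P = 9583/10000 ≈ 0.958300
step 4 [2y] zero: DF = P = 15/16 ≈ 0.937500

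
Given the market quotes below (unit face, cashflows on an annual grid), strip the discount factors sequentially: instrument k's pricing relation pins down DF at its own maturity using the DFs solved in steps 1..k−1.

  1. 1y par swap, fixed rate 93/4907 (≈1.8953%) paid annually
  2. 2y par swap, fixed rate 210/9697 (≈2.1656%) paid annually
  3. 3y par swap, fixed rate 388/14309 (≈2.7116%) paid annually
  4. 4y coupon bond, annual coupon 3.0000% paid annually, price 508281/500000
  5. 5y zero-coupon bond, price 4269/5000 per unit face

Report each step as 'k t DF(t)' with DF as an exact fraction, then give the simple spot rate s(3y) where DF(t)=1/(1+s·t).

1 1 4907/5000
2 2 479/500
3 3 1153/1250
4 4 2259/2500
5 5 4269/5000
s(3y) = (1/(1153/1250) − 1)/(3) = 97/3459 ≈ 2.8043%

step 1 [1y] swap r/1=93/4907: DF=(1 − 93/4907·(0))/(1+93/4907) = 4907/5000 ≈ 0.981400
step 2 [2y] swap r/1=210/9697: DF=(1 − 210/9697·(0.981400))/(1+210/9697) = 479/500 ≈ 0.958000
step 3 [3y] swap r/1=388/14309: DF=(1 − 388/14309·(0.981400+0.958000))/(1+388/14309) = 1153/1250 ≈ 0.922400
step 4 [4y] bond c/1=3/100: DF=(508281/500000 − 3/100·(0.981400+0.958000+0.922400))/(1+3/100) = 2259/2500 ≈ 0.903600
step 5 [5y] zero: DF = P = 4269/5000 ≈ 0.853800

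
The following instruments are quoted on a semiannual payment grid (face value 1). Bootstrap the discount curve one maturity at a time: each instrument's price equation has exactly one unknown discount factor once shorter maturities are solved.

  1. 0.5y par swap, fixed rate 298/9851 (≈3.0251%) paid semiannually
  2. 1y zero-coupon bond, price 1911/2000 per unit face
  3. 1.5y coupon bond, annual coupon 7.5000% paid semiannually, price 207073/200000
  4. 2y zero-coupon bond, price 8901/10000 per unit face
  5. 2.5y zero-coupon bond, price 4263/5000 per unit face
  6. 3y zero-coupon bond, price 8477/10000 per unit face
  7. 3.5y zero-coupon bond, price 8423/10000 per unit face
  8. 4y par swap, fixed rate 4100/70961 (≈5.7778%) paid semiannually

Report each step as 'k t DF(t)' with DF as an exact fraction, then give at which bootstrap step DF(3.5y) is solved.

1 1/2 9851/10000
2 1 1911/2000
3 3/2 4639/5000
4 2 8901/10000
5 5/2 4263/5000
6 3 8477/10000
7 7/2 8423/10000
8 4 159/200
DF(3.5y) is solved at step 7

step 1 [0.5y] swap r/2=149/9851: DF=(1 − 149/9851·(0))/(1+149/9851) = 9851/10000 ≈ 0.985100
step 2 [1y] zero: DF = P = 1911/2000 ≈ 0.955500
step 3 [1.5y] bond c/2=3/80: DF=(207073/200000 − 3/80·(0.985100+0.955500))/(1+3/80) = 4639/5000 ≈ 0.927800
step 4 [2y] zero: DF = P = 8901/10000 ≈ 0.890100
step 5 [2.5y] zero: DF = P = 4263/5000 ≈ 0.852600
step 6 [3y] zero: DF = P = 8477/10000 ≈ 0.847700
step 7 [3.5y] zero: DF = P = 8423/10000 ≈ 0.842300
step 8 [4y] swap r/2=2050/70961: DF=(1 − 2050/70961·(0.985100+0.955500+0.927800+0.890100+0.852600+0.847700+0.842300))/(1+2050/70961) = 159/200 ≈ 0.795000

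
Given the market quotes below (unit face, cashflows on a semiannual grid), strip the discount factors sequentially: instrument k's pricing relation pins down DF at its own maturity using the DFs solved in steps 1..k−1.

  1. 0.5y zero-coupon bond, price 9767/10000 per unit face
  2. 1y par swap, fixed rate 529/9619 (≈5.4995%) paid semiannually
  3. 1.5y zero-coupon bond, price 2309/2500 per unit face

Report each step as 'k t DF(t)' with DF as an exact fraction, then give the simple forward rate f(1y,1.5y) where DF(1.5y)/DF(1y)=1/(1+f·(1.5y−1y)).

step 1 [0.5y] zero: DF = P = 9767/10000 ≈ 0.976700
step 2 [1y] swap r/2=529/19238: DF=(1 − 529/19238·(0.976700))/(1+529/19238) = 9471/10000 ≈ 0.947100
step 3 [1.5y] zero: DF = P = 2309/2500 ≈ 0.923600

1 1/2 9767/10000
2 1 9471/10000
3 3/2 2309/2500
f(1y,1.5y) = ((9471/10000)/(2309/2500) − 1)/(1/2) = 235/4618 ≈ 5.0888%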